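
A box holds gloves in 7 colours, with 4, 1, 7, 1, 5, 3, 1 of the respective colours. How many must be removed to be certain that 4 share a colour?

16

In the worst case you take as many as possible of each colour without reaching 4: 3 + 1 + 3 + 1 + 3 + 3 + 1 = 15.
The next one must give 4 of some colour, so 15 + 1 = 16.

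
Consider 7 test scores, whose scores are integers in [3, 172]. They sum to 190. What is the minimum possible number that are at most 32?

2

Each value above 32 is at least 33, contributing at least 33 − 3 = 30 above the floor 3.
The sum exceeds the floor total 21 by 169, so at most ⌊169/30⌋ = 5 exceed 32, and at least 2 are ≤ 32.
Exactly 2 works: 2 values at 3 and 5 at 33 total 171; raise one of the low values by 19 (still ≤ 32) to hit 190.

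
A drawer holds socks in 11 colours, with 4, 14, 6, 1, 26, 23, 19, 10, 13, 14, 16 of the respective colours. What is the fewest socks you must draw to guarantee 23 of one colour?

142

In the worst case you take as many as possible of each colour without reaching 23: 4 + 14 + 6 + 1 + 22 + 22 + 19 + 10 + 13 + 14 + 16 = 141.
The next one must give 23 of some colour, so 141 + 1 = 142.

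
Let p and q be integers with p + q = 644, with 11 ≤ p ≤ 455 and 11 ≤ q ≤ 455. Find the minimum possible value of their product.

pq = p(644 − p) is concave in p, so over [189, 455] it is minimized at an endpoint.
At the endpoint p = 189, q = 644 − 189 = 455, so pq = 189 × 455 = 85995.

85995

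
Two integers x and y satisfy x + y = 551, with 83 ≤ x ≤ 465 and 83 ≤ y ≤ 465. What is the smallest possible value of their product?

For a fixed sum, xy is smallest when x and y are as far apart as possible.
At the endpoint x = 86, y = 551 − 86 = 465, so xy = 86 × 465 = 39990.

39990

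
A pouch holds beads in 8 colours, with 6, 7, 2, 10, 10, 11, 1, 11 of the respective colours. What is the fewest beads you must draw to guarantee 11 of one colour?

57

In the worst case you take as many as possible of each colour without reaching 11: 6 + 7 + 2 + 10 + 10 + 10 + 1 + 10 = 56.
The next one must give 11 of some colour, so 56 + 1 = 57.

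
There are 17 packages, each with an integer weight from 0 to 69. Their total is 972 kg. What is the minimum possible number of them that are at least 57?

Suppose at most 17 − j of them reach 57; then j values are ≤ 56 and the rest ≤ 69.
The total is then ≤ 56·j + 69·(17 − j) = 1173 − 13j. For this to be ≥ 972 we need j ≤ 15, so at least 17 − 15 = 2 must reach 57.
Exactly 2 works: 2 values at 69 and 15 at 56 total 978; lower one of the high values by 6 (still ≥ 57) to hit 972.

2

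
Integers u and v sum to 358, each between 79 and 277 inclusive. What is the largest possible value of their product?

With u + v fixed, uv peaks when the two are closest together.
Taking u = 179 and v = 179 (both in [79, 277]) gives uv = 32041.

32041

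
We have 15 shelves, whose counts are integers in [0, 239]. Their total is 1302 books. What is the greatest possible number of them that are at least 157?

8

With k values at 157 or above and the rest at least 0, the sum is at least 0 + 157k.
Since the sum is 1302, we need 157k ≤ 1302, i.e. k ≤ 8.
k = 8 is achieved by 8 values at 157 and 7 at 0, total 1256; add 46 to one value (staying below 157) to reach 1302.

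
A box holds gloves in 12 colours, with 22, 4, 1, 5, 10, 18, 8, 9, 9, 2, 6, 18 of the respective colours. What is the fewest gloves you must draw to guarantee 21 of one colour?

In the worst case you take as many as possible of each colour without reaching 21: 20 + 4 + 1 + 5 + 10 + 18 + 8 + 9 + 9 + 2 + 6 + 18 = 110.
The next one must give 21 of some colour, so 110 + 1 = 111.

111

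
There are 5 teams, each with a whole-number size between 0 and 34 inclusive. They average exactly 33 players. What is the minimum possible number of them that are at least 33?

3

The total is 5 × 33 = 165.
Suppose at most 5 − j of them reach 33; then j values are ≤ 32 and the rest ≤ 34.
The total is then ≤ 32·j + 34·(5 − j) = 170 − 2j. For this to be ≥ 165 we need j ≤ 2, so at least 5 − 2 = 3 must reach 33.
Exactly 3 works: 3 values at 34 and 2 at 32 total 166; lower one of the high values by 1 (still ≥ 33) to hit 165.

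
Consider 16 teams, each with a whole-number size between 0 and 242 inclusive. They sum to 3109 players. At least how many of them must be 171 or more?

6

Each value short of 171 is at most 170, costing at least 242 − 170 = 72 against the maximum total of 3872.
We can afford to lose at most 3872 − 3109 = 763, so at most ⌊763/72⌋ = 10 fall short, and at least 6 are ≥ 171.
Exactly 6 works: 6 values at 242 and 10 at 170 total 3152; lower one of the high values by 43 (still ≥ 171) to hit 3109.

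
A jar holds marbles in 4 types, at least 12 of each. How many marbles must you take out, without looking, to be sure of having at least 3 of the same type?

9

You could draw 2 of every type without reaching 3 of any — 8 in all.
One more forces 3 of some type, so 8 + 1 = 9.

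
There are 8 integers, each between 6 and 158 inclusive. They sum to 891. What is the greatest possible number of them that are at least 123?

7

With k values at 123 or above and the rest at least 6, the sum is at least 48 + 117k.
Since the sum is 891, we need 117k ≤ 843, i.e. k ≤ 7.
k = 7 is achieved by 7 values at 123 and 1 at 6, total 867; add 24 to one value (staying below 123) to reach 891.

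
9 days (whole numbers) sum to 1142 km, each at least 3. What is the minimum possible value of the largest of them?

The 9 values sum to 1142, so their maximum is at least ⌈1142/9⌉ = 127.
Taking 1 copy of 126 and 8 copies of 127 gives exactly 1142, so 127 is attained.

127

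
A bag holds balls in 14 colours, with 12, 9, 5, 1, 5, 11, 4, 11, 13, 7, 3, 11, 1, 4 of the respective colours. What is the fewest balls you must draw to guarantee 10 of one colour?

85

In the worst case you take as many as possible of each colour without reaching 10: 9 + 9 + 5 + 1 + 5 + 9 + 4 + 9 + 9 + 7 + 3 + 9 + 1 + 4 = 84.
The next one must give 10 of some colour, so 84 + 1 = 85.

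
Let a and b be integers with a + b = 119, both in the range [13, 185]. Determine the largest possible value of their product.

3540

ab = a(119 − a) is maximized when a is as near 119/2 as the bounds allow.
Taking a = 59 and b = 60 (both in [13, 185]) gives ab = 3540.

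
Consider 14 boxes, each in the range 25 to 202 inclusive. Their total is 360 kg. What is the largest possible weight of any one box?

35

Maximizing one value means minimizing the remaining 13.
The other 13 contribute at least 13 × 25 = 325, leaving at most 360 − 325 = 35.
Since 35 ≤ 202, this is achievable: one at 35 and 13 at 25.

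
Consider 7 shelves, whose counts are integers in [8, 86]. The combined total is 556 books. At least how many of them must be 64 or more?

Each value short of 64 is at most 63, costing at least 86 − 63 = 23 against the maximum total of 602.
We can afford to lose at most 602 − 556 = 46, so at most ⌊46/23⌋ = 2 fall short, and at least 5 are ≥ 64.
Exactly 5 works: 5 values at 86 and 2 at 63 total 556.

5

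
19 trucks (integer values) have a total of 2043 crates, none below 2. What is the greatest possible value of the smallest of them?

The average is 2043/19 < 108, so some value is ≤ 107.
Equality holds with 9 values of 107 and 10 values of 108.

107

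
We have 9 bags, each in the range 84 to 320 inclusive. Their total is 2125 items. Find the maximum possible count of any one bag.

320

To make one bag as large as possible, make the other 8 as small as possible.
The other 8 contribute at least 8 × 84 = 672, leaving at most 2125 − 672 = 1453.
But each bag is capped at 320, so the maximum is 320.
Achievable: one at 320 and the other 8 totalling 1805, which fits since 8 × 84 ≤ 1805 ≤ 8 × 320.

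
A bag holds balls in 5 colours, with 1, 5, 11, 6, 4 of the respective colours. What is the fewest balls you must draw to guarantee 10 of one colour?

26

In the worst case you take as many as possible of each colour without reaching 10: 1 + 5 + 9 + 6 + 4 = 25.
The next one must give 10 of some colour, so 25 + 1 = 26.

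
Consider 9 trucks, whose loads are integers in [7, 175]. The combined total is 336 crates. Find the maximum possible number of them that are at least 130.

2

Suppose k of them are at least 130. Those contribute at least 130 each and the other 9 − k at least 7 each.
So the total is at least 130k + 7(9 − k) = 63 + 123k. This must be ≤ 336, giving k ≤ 2.
k = 2 is achieved by 2 values at 130 and 7 at 7, total 309; add 27 to one value (staying below 130) to reach 336.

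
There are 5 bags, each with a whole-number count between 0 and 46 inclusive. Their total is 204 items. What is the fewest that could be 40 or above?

2

Each value short of 40 is at most 39, costing at least 46 − 39 = 7 against the maximum total of 230.
We can afford to lose at most 230 − 204 = 26, so at most ⌊26/7⌋ = 3 fall short, and at least 2 are ≥ 40.
Exactly 2 works: 2 values at 46 and 3 at 39 total 209; lower one of the high values by 5 (still ≥ 40) to hit 204.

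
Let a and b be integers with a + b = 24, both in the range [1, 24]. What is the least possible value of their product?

23

For a fixed sum, ab is smallest when a and b are as far apart as possible.
At the endpoint a = 1, b = 24 − 1 = 23, so ab = 1 × 23 = 23.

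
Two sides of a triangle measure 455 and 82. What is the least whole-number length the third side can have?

The third side must exceed |455 − 82| = 373.
The smallest integer above 373 is 374.

374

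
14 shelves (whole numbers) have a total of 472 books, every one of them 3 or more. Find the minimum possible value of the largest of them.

The 14 values sum to 472, so their maximum is at least ⌈472/14⌉ = 34.
Achievable: 10 of them at 34 and 4 at 33 total 472.

34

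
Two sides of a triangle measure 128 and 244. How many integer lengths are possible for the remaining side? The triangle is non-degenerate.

The triangle inequality gives |128 − 244| < c < 128 + 244, i.e. 116 < c < 372.
So c can be any integer from 117 to 371: 255 values.

255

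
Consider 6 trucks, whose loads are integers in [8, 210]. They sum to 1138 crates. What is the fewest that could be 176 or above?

If only k of them are at least 176, the other 6 − k are at most 175, so the total is at most k·210 + (6 − k)·175.
This must reach 1138, so k·210 + (6 − k)·175 ≥ 1138, giving k ≥ 3.
Exactly 3 works: 3 values at 210 and 3 at 175 total 1155; lower one of the high values by 17 (still ≥ 176) to hit 1138.

3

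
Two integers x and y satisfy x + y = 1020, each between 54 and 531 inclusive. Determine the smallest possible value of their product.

For a fixed sum, xy is smallest when x and y are as far apart as possible.
At the endpoint x = 489, y = 1020 − 489 = 531, so xy = 489 × 531 = 259659.

259659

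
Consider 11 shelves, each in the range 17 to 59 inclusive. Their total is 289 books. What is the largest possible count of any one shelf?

To make one shelf as large as possible, make the other 10 as small as possible.
The other 10 contribute at least 10 × 17 = 170, leaving at most 289 − 170 = 119.
But each shelf is capped at 59, so the maximum is 59.
Achievable: one at 59 and the other 10 totalling 230, which fits since 10 × 17 ≤ 230 ≤ 10 × 59.

59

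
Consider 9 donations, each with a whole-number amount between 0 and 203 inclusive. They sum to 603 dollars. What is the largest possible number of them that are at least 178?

With k values at 178 or above and the rest at least 0, the sum is at least 0 + 178k.
Since the sum is 603, we need 178k ≤ 603, i.e. k ≤ 3.
k = 3 is achieved by 3 values at 178 and 6 at 0, total 534; add 69 to one value (staying below 178) to reach 603.

3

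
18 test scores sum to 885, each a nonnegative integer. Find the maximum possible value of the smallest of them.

The 18 values sum to 885, so their minimum is at most ⌊885/18⌋ = 49.
Equality holds with 15 values of 49 and 3 values of 50.

49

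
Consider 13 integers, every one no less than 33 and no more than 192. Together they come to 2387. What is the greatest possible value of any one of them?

192

To make one integer as large as possible, make the other 12 as small as possible.
The other 12 contribute at least 12 × 33 = 396, leaving at most 2387 − 396 = 1991.
But each integer is capped at 192, so the maximum is 192.
Achievable: one at 192 and the other 12 totalling 2195, which fits since 12 × 33 ≤ 2195 ≤ 12 × 192.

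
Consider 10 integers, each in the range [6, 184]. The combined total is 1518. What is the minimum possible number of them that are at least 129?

5

If only k of them are at least 129, the other 10 − k are at most 128, so the total is at most k·184 + (10 − k)·128.
This must reach 1518, so k·184 + (10 − k)·128 ≥ 1518, giving k ≥ 5.
Exactly 5 works: 5 values at 184 and 5 at 128 total 1560; lower one of the high values by 42 (still ≥ 129) to hit 1518.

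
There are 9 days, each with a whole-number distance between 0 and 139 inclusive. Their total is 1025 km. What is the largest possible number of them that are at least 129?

With k values at 129 or above and the rest at least 0, the sum is at least 0 + 129k.
Since the sum is 1025, we need 129k ≤ 1025, i.e. k ≤ 7.
k = 7 is achieved by 7 values at 129 and 2 at 0, total 903; add 122 to one value (staying below 129) to reach 1025.

7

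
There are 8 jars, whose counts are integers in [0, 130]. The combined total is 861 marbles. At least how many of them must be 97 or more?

If only k of them are at least 97, the other 8 − k are at most 96, so the total is at most k·130 + (8 − k)·96.
This must reach 861, so k·130 + (8 − k)·96 ≥ 861, giving k ≥ 3.
Exactly 3 works: 3 values at 130 and 5 at 96 total 870; lower one of the high values by 9 (still ≥ 97) to hit 861.

3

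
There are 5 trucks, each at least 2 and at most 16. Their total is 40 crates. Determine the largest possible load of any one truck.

16

To make one truck as large as possible, make the other 4 as small as possible.
The other 4 contribute at least 4 × 2 = 8, leaving at most 40 − 8 = 32.
But each truck is capped at 16, so the maximum is 16.
Achievable: one at 16 and the other 4 totalling 24, which fits since 4 × 2 ≤ 24 ≤ 4 × 16.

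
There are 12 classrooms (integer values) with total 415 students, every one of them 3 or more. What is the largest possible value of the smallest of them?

34

The 12 values sum to 415, so their minimum is at most ⌊415/12⌋ = 34.
Taking 5 copies of 34 and 7 copies of 35 gives exactly 415, so 34 is attained.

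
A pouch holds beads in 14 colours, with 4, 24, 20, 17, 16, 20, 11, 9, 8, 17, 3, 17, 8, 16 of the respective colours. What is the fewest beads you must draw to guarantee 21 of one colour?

187

In the worst case you take as many as possible of each colour without reaching 21: 4 + 20 + 20 + 17 + 16 + 20 + 11 + 9 + 8 + 17 + 3 + 17 + 8 + 16 = 186.
The next one must give 21 of some colour, so 186 + 1 = 187.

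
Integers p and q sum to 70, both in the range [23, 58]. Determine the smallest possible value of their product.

1081

Since p + q is fixed, pushing one of them to its bound minimizes the product.
At the endpoint p = 23, q = 70 − 23 = 47, so pq = 23 × 47 = 1081.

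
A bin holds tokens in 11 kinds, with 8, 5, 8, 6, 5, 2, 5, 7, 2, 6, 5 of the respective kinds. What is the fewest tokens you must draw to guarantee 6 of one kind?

50

In the worst case you take as many as possible of each kind without reaching 6: 5 + 5 + 5 + 5 + 5 + 2 + 5 + 5 + 2 + 5 + 5 = 49.
The next one must give 6 of some kind, so 49 + 1 = 50.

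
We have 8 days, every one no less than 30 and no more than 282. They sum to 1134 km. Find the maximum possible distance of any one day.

Maximizing one value means minimizing the remaining 7.
The other 7 contribute at least 7 × 30 = 210, leaving at most 1134 − 210 = 924.
But each day is capped at 282, so the maximum is 282.
Achievable: one at 282 and the other 7 totalling 852, which fits since 7 × 30 ≤ 852 ≤ 7 × 282.

282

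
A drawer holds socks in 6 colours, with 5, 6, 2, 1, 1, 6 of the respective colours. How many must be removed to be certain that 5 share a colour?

17

In the worst case you take as many as possible of each colour without reaching 5: 4 + 4 + 2 + 1 + 1 + 4 = 16.
The next one must give 5 of some colour, so 16 + 1 = 17.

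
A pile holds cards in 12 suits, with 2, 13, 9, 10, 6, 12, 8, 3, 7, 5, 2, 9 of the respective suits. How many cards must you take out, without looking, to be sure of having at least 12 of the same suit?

In the worst case you take as many as possible of each suit without reaching 12: 2 + 11 + 9 + 10 + 6 + 11 + 8 + 3 + 7 + 5 + 2 + 9 = 83.
The next one must give 12 of some suit, so 83 + 1 = 84.

84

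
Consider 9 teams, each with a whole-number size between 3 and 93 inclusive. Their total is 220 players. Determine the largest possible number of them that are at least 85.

2

If k of the values are ≥ 85, the total is ≥ 85k + 3(9 − k).
Setting 85k + 3(9 − k) ≤ 220 gives 82k ≤ 193, so k ≤ 2.
k = 2 is achieved by 2 values at 85 and 7 at 3, total 191; add 29 to one value (staying below 85) to reach 220.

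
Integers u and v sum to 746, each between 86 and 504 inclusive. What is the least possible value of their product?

121968

uv = u(746 − u) is concave in u, so over [242, 504] it is minimized at an endpoint.
The extreme feasible split is u = 242, v = 504, giving uv = 121968.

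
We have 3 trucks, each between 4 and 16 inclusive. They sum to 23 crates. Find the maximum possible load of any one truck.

15

To make one truck as large as possible, make the other 2 as small as possible.
The other 2 contribute at least 2 × 4 = 8, leaving at most 23 − 8 = 15.
Since 15 ≤ 16, this is achievable: one at 15 and 2 at 4.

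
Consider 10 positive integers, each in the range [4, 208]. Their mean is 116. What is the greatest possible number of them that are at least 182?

6

The total is 10 × 116 = 1160.
With k values at 182 or above and the rest at least 4, the sum is at least 40 + 178k.
Since the sum is 1160, we need 178k ≤ 1120, i.e. k ≤ 6.
k = 6 is achieved by 6 values at 182 and 4 at 4, total 1108; add 52 to one value (staying below 182) to reach 1160.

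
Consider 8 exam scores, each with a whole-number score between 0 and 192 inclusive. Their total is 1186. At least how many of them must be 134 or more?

Each value short of 134 is at most 133, costing at least 192 − 133 = 59 against the maximum total of 1536.
We can afford to lose at most 1536 − 1186 = 350, so at most ⌊350/59⌋ = 5 fall short, and at least 3 are ≥ 134.
Exactly 3 works: 3 values at 192 and 5 at 133 total 1241; lower one of the high values by 55 (still ≥ 134) to hit 1186.

3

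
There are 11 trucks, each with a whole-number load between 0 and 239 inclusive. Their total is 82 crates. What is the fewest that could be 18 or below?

If only k of them are at most 18, the other 11 − k are at least 19, so the total is at least (11 − k)·19 + k·0.
This is ≤ 82, so (11 − k)·19 + 0k ≤ 82, which gives k ≥ 7.
Exactly 7 works: 7 values at 0 and 4 at 19 total 76; raise one of the low values by 6 (still ≤ 18) to hit 82.

7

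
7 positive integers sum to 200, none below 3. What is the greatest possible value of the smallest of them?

If every one of the 7 were at least 29, the total would be at least 7 × 29 = 203 > 200.
Achievable: 3 of them at 28 and 4 at 29 total 200.

28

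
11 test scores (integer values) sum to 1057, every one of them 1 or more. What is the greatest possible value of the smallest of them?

The average is 1057/11 < 97, so some value is ≤ 96.
Taking 10 copies of 96 and 1 copy of 97 gives exactly 1057, so 96 is attained.

96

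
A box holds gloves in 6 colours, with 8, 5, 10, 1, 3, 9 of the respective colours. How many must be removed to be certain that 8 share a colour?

31

In the worst case you take as many as possible of each colour without reaching 8: 7 + 5 + 7 + 1 + 3 + 7 = 30.
The next one must give 8 of some colour, so 30 + 1 = 31.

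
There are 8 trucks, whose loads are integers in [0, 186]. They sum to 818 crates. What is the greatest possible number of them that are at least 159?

5

If k of the values are ≥ 159, the total is ≥ 159k + 0(8 − k).
Setting 159k + 0(8 − k) ≤ 818 gives 159k ≤ 818, so k ≤ 5.
k = 5 is achieved by 5 values at 159 and 3 at 0, total 795; add 23 to one value (staying below 159) to reach 818.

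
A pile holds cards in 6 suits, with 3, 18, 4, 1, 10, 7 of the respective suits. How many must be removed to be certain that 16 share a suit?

In the worst case you take as many as possible of each suit without reaching 16: 3 + 15 + 4 + 1 + 10 + 7 = 40.
The next one must give 16 of some suit, so 40 + 1 = 41.

41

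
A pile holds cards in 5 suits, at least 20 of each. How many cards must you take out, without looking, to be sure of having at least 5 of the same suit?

21

In the worst case you draw 4 of each of the 5 suits: 5 × 4 = 20.
One more forces 5 of some suit, so 20 + 1 = 21.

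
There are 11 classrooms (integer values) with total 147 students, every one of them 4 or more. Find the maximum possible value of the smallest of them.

13

If every one of the 11 were at least 14, the total would be at least 11 × 14 = 154 > 147.
Equality holds with 7 values of 13 and 4 values of 14.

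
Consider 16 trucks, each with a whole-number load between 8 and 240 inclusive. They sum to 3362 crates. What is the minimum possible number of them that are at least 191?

Suppose at most 16 − j of them reach 191; then j values are ≤ 190 and the rest ≤ 240.
The total is then ≤ 190·j + 240·(16 − j) = 3840 − 50j. For this to be ≥ 3362 we need j ≤ 9, so at least 16 − 9 = 7 must reach 191.
Exactly 7 works: 7 values at 240 and 9 at 190 total 3390; lower one of the high values by 28 (still ≥ 191) to hit 3362.

7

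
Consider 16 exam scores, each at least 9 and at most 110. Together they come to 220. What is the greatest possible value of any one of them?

85

Maximizing one value means minimizing the remaining 15.
The other 15 contribute at least 15 × 9 = 135, leaving at most 220 − 135 = 85.
Since 85 ≤ 110, this is achievable: one at 85 and 15 at 9.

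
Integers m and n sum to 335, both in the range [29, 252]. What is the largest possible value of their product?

28056

For a fixed sum, the product mn is largest when m and n are as close as possible.
Taking m = 167 and n = 168 (both in [29, 252]) gives mn = 28056.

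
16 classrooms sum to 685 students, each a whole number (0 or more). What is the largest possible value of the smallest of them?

42

If every one of the 16 were at least 43, the total would be at least 16 × 43 = 688 > 685.
Equality holds with 3 values of 42 and 13 values of 43.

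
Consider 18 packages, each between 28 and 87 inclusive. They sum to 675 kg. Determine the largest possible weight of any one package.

Maximizing one value means minimizing the remaining 17.
The other 17 contribute at least 17 × 28 = 476, leaving at most 675 − 476 = 199.
But each package is capped at 87, so the maximum is 87.
Achievable: one at 87 and the other 17 totalling 588, which fits since 17 × 28 ≤ 588 ≤ 17 × 87.

87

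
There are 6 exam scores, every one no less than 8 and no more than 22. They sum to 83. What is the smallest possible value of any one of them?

Minimizing one value means maximizing the remaining 5.
The other 5 can take up 5 × 22 = 110 ≥ 83 − 8, so one score can sit at its floor of 8.
Achievable: one at 8 and the other 5 totalling 75, which fits since 5 × 8 ≤ 75 ≤ 5 × 22.

8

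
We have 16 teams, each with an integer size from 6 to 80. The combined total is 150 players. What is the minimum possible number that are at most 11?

7

If only k of them are at most 11, the other 16 − k are at least 12, so the total is at least (16 − k)·12 + k·6.
This is ≤ 150, so (16 − k)·12 + 6k ≤ 150, which gives k ≥ 7.
Exactly 7 works: 7 values at 6 and 9 at 12 total 150.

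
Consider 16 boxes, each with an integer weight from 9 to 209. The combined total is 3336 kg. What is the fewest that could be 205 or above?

15

If only k of them are at least 205, the other 16 − k are at most 204, so the total is at most k·209 + (16 − k)·204.
This must reach 3336, so k·209 + (16 − k)·204 ≥ 3336, giving k ≥ 15.
Exactly 15 works: 15 values at 209 and 1 at 204 total 3339; lower one of the high values by 3 (still ≥ 205) to hit 3336.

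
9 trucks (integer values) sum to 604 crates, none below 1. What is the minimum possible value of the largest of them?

68

If every one of the 9 were at most 67, the total would be at most 9 × 67 = 603 < 604.
Equality holds with 1 value of 68 and 8 values of 67.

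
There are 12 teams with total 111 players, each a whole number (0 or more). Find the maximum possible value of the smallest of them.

9

The average is 111/12 < 10, so some value is ≤ 9.
Achievable: 9 of them at 9 and 3 at 10 total 111.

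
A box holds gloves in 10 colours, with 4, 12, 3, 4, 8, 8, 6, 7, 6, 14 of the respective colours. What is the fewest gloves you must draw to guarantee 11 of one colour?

67

In the worst case you take as many as possible of each colour without reaching 11: 4 + 10 + 3 + 4 + 8 + 8 + 6 + 7 + 6 + 10 = 66.
The next one must give 11 of some colour, so 66 + 1 = 67.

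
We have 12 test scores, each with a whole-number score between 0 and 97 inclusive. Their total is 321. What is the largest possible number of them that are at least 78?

With k values at 78 or above and the rest at least 0, the sum is at least 0 + 78k.
Since the sum is 321, we need 78k ≤ 321, i.e. k ≤ 4.
k = 4 is achieved by 4 values at 78 and 8 at 0, total 312; add 9 to one value (staying below 78) to reach 321.

4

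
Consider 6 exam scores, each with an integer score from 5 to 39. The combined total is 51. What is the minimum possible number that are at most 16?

5

If only k of them are at most 16, the other 6 − k are at least 17, so the total is at least (6 − k)·17 + k·5.
This is ≤ 51, so (6 − k)·17 + 5k ≤ 51, which gives k ≥ 5.
Exactly 5 works: 5 values at 5 and 1 at 17 total 42; raise one of the low values by 9 (still ≤ 16) to hit 51.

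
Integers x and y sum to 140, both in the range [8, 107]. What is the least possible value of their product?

Since x + y is fixed, pushing one of them to its bound minimizes the product.
At the endpoint x = 33, y = 140 − 33 = 107, so xy = 33 × 107 = 3531.

3531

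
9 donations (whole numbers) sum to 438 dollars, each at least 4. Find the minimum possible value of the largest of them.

If every one of the 9 were at most 48, the total would be at most 9 × 48 = 432 < 438.
Equality holds with 6 values of 49 and 3 values of 48.

49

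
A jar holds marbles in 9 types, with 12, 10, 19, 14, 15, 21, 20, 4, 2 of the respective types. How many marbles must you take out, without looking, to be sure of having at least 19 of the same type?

In the worst case you take as many as possible of each type without reaching 19: 12 + 10 + 18 + 14 + 15 + 18 + 18 + 4 + 2 = 111.
The next one must give 19 of some type, so 111 + 1 = 112.

112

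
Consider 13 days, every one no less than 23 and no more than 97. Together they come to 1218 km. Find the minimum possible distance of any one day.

To make one day as small as possible, make the other 12 as large as possible.
The other 12 contribute at most 12 × 97 = 1164, leaving at least 1218 − 1164 = 54.
Since 54 ≥ 23, this is achievable: one at 54 and 12 at 97.

54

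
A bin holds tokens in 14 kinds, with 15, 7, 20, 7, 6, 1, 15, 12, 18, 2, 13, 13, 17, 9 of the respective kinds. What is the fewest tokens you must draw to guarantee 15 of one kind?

In the worst case you take as many as possible of each kind without reaching 15: 14 + 7 + 14 + 7 + 6 + 1 + 14 + 12 + 14 + 2 + 13 + 13 + 14 + 9 = 140.
The next one must give 15 of some kind, so 140 + 1 = 141.

141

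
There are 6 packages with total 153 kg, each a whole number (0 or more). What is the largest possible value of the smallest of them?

The average is 153/6 < 26, so some value is ≤ 25.
Taking 3 copies of 25 and 3 copies of 26 gives exactly 153, so 25 is attained.

25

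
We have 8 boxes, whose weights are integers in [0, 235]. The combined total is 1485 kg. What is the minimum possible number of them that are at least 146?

4

If only k of them are at least 146, the other 8 − k are at most 145, so the total is at most k·235 + (8 − k)·145.
This must reach 1485, so k·235 + (8 − k)·145 ≥ 1485, giving k ≥ 4.
Exactly 4 works: 4 values at 235 and 4 at 145 total 1520; lower one of the high values by 35 (still ≥ 146) to hit 1485.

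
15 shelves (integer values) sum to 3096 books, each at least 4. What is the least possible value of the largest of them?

Some value must be at least ⌈3096/15⌉ = 207, since 15 × 206 = 3090 < 3096.
Equality holds with 6 values of 207 and 9 values of 206.

207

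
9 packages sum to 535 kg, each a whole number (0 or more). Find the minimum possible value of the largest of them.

60

If every one of the 9 were at most 59, the total would be at most 9 × 59 = 531 < 535.
Taking 5 copies of 59 and 4 copies of 60 gives exactly 535, so 60 is attained.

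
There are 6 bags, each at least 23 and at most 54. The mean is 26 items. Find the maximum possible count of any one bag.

41

To make one bag as large as possible, make the other 5 as small as possible.
The total is 6 × 26 = 156.
The other 5 contribute at least 5 × 23 = 115, leaving at most 156 − 115 = 41.
Since 41 ≤ 54, this is achievable: one at 41 and 5 at 23.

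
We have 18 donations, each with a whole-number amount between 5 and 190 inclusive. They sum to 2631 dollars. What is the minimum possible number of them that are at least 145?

If only k of them are at least 145, the other 18 − k are at most 144, so the total is at most k·190 + (18 − k)·144.
This must reach 2631, so k·190 + (18 − k)·144 ≥ 2631, giving k ≥ 1.
Exactly 1 works: 1 value at 190 and 17 at 144 total 2638; lower one of the high values by 7 (still ≥ 145) to hit 2631.

1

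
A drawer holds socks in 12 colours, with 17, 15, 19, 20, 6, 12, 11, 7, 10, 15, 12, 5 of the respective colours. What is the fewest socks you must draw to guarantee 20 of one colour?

In the worst case you take as many as possible of each colour without reaching 20: 17 + 15 + 19 + 19 + 6 + 12 + 11 + 7 + 10 + 15 + 12 + 5 = 148.
The next one must give 20 of some colour, so 148 + 1 = 149.

149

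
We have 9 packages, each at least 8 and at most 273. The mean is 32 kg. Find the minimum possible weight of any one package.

Minimizing one value means maximizing the remaining 8.
The total is 9 × 32 = 288.
The other 8 can take up 8 × 273 = 2184 ≥ 288 − 8, so one package can sit at its floor of 8.
Achievable: one at 8 and the other 8 totalling 280, which fits since 8 × 8 ≤ 280 ≤ 8 × 273.

8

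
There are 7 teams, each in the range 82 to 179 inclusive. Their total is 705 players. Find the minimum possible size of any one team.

To make one team as small as possible, make the other 6 as large as possible.
The other 6 can take up 6 × 179 = 1074 ≥ 705 − 82, so one team can sit at its floor of 82.
Achievable: one at 82 and the other 6 totalling 623, which fits since 6 × 82 ≤ 623 ≤ 6 × 179.

82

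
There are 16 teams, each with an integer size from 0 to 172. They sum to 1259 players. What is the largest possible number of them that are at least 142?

Suppose k of them are at least 142. Those contribute at least 142 each and the other 16 − k at least 0 each.
So the total is at least 142k + 0(16 − k) = 0 + 142k. This must be ≤ 1259, giving k ≤ 8.
k = 8 is achieved by 8 values at 142 and 8 at 0, total 1136; add 123 to one value (staying below 142) to reach 1259.

8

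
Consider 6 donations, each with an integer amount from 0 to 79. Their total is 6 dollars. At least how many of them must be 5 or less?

Let j be the number exceeding 5. Then the total is ≥ 6·j + 0·(6 − j) = 0 + 6j.
So 6j ≤ 6 and j ≤ 1; hence at least 6 − 1 = 5 are ≤ 5.
Exactly 5 works: 5 values at 0 and 1 at 6 total 6.

5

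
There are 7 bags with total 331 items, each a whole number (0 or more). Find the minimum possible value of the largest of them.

48

If every one of the 7 were at most 47, the total would be at most 7 × 47 = 329 < 331.
Achievable: 2 of them at 48 and 5 at 47 total 331.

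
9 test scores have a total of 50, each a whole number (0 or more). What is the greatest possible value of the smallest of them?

The average is 50/9 < 6, so some value is ≤ 5.
Equality holds with 4 values of 5 and 5 values of 6.

5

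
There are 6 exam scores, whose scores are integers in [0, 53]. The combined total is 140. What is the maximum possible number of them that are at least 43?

3

Suppose k of them are at least 43. Those contribute at least 43 each and the other 6 − k at least 0 each.
So the total is at least 43k + 0(6 − k) = 0 + 43k. This must be ≤ 140, giving k ≤ 3.
k = 3 is achieved by 3 values at 43 and 3 at 0, total 129; add 11 to one value (staying below 43) to reach 140.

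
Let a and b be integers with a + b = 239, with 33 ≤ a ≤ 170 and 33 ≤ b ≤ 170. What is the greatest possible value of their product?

With a + b fixed, ab peaks when the two are closest together.
Taking a = 119 and b = 120 (both in [33, 170]) gives ab = 14280.

14280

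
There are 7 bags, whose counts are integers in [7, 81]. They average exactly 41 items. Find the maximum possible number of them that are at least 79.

3

The total is 7 × 41 = 287.
If k of the values are ≥ 79, the total is ≥ 79k + 7(7 − k).
Setting 79k + 7(7 − k) ≤ 287 gives 72k ≤ 238, so k ≤ 3.
k = 3 is achieved by 3 values at 79 and 4 at 7, total 265; add 22 to one value (staying below 79) to reach 287.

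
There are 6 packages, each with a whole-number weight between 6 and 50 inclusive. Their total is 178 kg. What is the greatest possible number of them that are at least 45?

Suppose k of them are at least 45. Those contribute at least 45 each and the other 6 − k at least 6 each.
So the total is at least 45k + 6(6 − k) = 36 + 39k. This must be ≤ 178, giving k ≤ 3.
k = 3 is achieved by 3 values at 45 and 3 at 6, total 153; add 25 to one value (staying below 45) to reach 178.

3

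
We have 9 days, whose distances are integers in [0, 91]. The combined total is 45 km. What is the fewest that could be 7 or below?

Each value above 7 is at least 8, contributing at least 8 − 0 = 8 above the floor 0.
The sum exceeds the floor total 0 by 45, so at most ⌊45/8⌋ = 5 exceed 7, and at least 4 are ≤ 7.
Exactly 4 works: 4 values at 0 and 5 at 8 total 40; raise one of the low values by 5 (still ≤ 7) to hit 45.

4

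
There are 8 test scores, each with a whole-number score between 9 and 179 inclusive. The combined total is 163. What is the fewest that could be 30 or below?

4

If only k of them are at most 30, the other 8 − k are at least 31, so the total is at least (8 − k)·31 + k·9.
This is ≤ 163, so (8 − k)·31 + 9k ≤ 163, which gives k ≥ 4.
Exactly 4 works: 4 values at 9 and 4 at 31 total 160; raise one of the low values by 3 (still ≤ 30) to hit 163.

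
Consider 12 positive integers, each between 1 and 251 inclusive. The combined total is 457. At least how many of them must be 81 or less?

Each value above 81 is at least 82, contributing at least 82 − 1 = 81 above the floor 1.
The sum exceeds the floor total 12 by 445, so at most ⌊445/81⌋ = 5 exceed 81, and at least 7 are ≤ 81.
Exactly 7 works: 7 values at 1 and 5 at 82 total 417; raise one of the low values by 40 (still ≤ 81) to hit 457.

7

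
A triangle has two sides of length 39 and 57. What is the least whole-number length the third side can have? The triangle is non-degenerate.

19

The third side must exceed |39 − 57| = 18.
The smallest integer above 18 is 19.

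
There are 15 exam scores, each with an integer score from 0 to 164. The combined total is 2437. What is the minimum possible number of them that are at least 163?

4

Suppose at most 15 − j of them reach 163; then j values are ≤ 162 and the rest ≤ 164.
The total is then ≤ 162·j + 164·(15 − j) = 2460 − 2j. For this to be ≥ 2437 we need j ≤ 11, so at least 15 − 11 = 4 must reach 163.
Exactly 4 works: 4 values at 164 and 11 at 162 total 2438; lower one of the high values by 1 (still ≥ 163) to hit 2437.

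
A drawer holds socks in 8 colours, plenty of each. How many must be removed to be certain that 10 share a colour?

73

You could draw 9 of every colour without reaching 10 of any — 72 in all.
One more forces 10 of some colour, so 72 + 1 = 73.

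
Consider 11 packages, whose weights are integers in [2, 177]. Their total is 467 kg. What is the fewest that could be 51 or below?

3

Each value above 51 is at least 52, contributing at least 52 − 2 = 50 above the floor 2.
The sum exceeds the floor total 22 by 445, so at most ⌊445/50⌋ = 8 exceed 51, and at least 3 are ≤ 51.
Exactly 3 works: 3 values at 2 and 8 at 52 total 422; raise one of the low values by 45 (still ≤ 51) to hit 467.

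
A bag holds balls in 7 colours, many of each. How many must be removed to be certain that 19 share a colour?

You could draw 18 of every colour without reaching 19 of any — 126 in all.
One more forces 19 of some colour, so 126 + 1 = 127.

127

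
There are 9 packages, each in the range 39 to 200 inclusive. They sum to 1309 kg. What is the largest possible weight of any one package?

200

Maximizing one value means minimizing the remaining 8.
The other 8 contribute at least 8 × 39 = 312, leaving at most 1309 − 312 = 997.
But each package is capped at 200, so the maximum is 200.
Achievable: one at 200 and the other 8 totalling 1109, which fits since 8 × 39 ≤ 1109 ≤ 8 × 200.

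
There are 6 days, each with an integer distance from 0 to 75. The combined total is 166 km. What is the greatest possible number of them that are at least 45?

3

Suppose k of them are at least 45. Those contribute at least 45 each and the other 6 − k at least 0 each.
So the total is at least 45k + 0(6 − k) = 0 + 45k. This must be ≤ 166, giving k ≤ 3.
k = 3 is achieved by 3 values at 45 and 3 at 0, total 135; add 31 to one value (staying below 45) to reach 166.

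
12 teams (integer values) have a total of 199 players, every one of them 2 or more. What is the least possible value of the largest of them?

The 12 values sum to 199, so their maximum is at least ⌈199/12⌉ = 17.
Taking 5 copies of 16 and 7 copies of 17 gives exactly 199, so 17 is attained.

17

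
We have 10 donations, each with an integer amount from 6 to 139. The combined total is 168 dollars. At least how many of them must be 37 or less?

7

Each value above 37 is at least 38, contributing at least 38 − 6 = 32 above the floor 6.
The sum exceeds the floor total 60 by 108, so at most ⌊108/32⌋ = 3 exceed 37, and at least 7 are ≤ 37.
Exactly 7 works: 7 values at 6 and 3 at 38 total 156; raise one of the low values by 12 (still ≤ 37) to hit 168.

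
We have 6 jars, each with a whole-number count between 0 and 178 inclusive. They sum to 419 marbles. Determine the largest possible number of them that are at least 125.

3

If k of the values are ≥ 125, the total is ≥ 125k + 0(6 − k).
Setting 125k + 0(6 − k) ≤ 419 gives 125k ≤ 419, so k ≤ 3.
k = 3 is achieved by 3 values at 125 and 3 at 0, total 375; add 44 to one value (staying below 125) to reach 419.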